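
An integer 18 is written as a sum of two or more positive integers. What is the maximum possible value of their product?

729

Let g[k] be the best product for length k (with at least one cut). For each first piece i, the rest contributes max(k−i, g[k−i]).
g[2] = 1*max(1,0) = 1*1 = 1
g[3] = max(1*2, 2*1) = 2
g[4] = max(1*3, 2*2, 3*1) = 4
g[5] = max(1*4, 2*3, 3*2, 4*1) = 6
g[6] = max(1*6, 2*4, 3*3, 4*2, 5*1) = 9
g[7] = max(1*9, 2*6, 3*4, 4*3, 5*2, 6*1) = 12
g[8] = max(1*12, 2*9, 3*6, …, 6*2, 7*1) = 18
g[9] = max(1*18, 2*12, 3*9, …, 7*2, 8*1) = 27
g[10] = max(1*27, 2*18, 3*12, …, 8*2, 9*1) = 36
g[11] = max(1*36, 2*27, 3*18, …, 9*2, 10*1) = 54
g[12] = max(1*54, 2*36, 3*27, …, 10*2, 11*1) = 81
g[13] = max(1*81, 2*54, 3*36, …, 11*2, 12*1) = 108
g[14] = max(1*108, 2*81, 3*54, …, 12*2, 13*1) = 162
g[15] = max(1*162, 2*108, 3*81, …, 13*2, 14*1) = 243
g[16] = max(1*243, 2*162, 3*108, …, 14*2, 15*1) = 324
g[17] = max(1*324, 2*243, 3*162, …, 15*2, 16*1) = 486
g[18] = max(1*486, 2*324, 3*243, …, 16*2, 17*1) = 729
One optimal split: 3 + 3 + 3 + 3 + 3 + 3; product 3*3*3*3*3*3 = 729.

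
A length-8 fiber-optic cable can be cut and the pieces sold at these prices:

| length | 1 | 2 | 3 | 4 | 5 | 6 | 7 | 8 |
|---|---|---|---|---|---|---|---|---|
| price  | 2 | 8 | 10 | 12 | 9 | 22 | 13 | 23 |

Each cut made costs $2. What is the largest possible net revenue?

Consider every possible first cut. net[k] is the best of p[i]+net[k−i] over all sellable i≤k, charging 2 whenever i<k.
net[1] = 2
net[2] = max(2+2-2, 8+0) = 8
net[3] = max(2+8-2, 8+2-2, 10+0) = 10
net[4] = max(2+10-2, 8+8-2, 10+2-2, 12+0) = 14
net[5] = max(2+14-2, 8+10-2, 10+8-2, 12+2-2, 9+0) = 16
net[6] = max(2+16-2, 8+14-2, 10+10-2, 12+8-2, 9+2-2, 22+0) = 22
net[7] = max(2+22-2, 8+16-2, 10+14-2, …, 22+2-2, 13+0) = 22
net[8] = max(2+22-2, 8+22-2, 10+16-2, …, 13+2-2, 23+0) = 28
One optimal plan: pieces 6 + 2 (1 cut) → $30 − $2 = $28.

28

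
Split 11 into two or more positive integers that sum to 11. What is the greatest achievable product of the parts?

Let g[k] be the best product for length k (with at least one cut). For each first piece i, the rest contributes max(k−i, g[k−i]).
g[2] = 1·max(1,0) = 1·1 = 1
g[3] = 1·max(2,1) = 1·2 = 2
g[4] = 2·max(2,1) = 2·2 = 4
g[5] = 2·max(3,2) = 2·3 = 6
g[6] = 3·max(3,2) = 3·3 = 9
g[7] = 2·max(5,6) = 2·6 = 12
g[8] = 2·max(6,9) = 2·9 = 18
g[9] = 3·max(6,9) = 3·9 = 27
g[10] = 2·max(8,18) = 2·18 = 36
g[11] = 2·max(9,27) = 2·27 = 54
One optimal split: 3 + 3 + 3 + 2; product 3·3·3·2 = 54.

54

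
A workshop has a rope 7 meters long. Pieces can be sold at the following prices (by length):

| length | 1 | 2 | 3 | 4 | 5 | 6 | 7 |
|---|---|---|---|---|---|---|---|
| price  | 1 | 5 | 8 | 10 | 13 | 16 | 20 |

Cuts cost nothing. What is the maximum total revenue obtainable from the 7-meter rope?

20

Build best[k] bottom-up: best[k] = max over allowed piece i of (p[i] + best[k−i]).
best[1] = 1
best[2] = 5
best[3] = 8
best[4] = 10  (first piece 2, then best[2]=5)
best[5] = 13  (first piece 2, then best[3]=8)
best[6] = 16  (first piece 3, then best[3]=8)
best[7] = 20
Best is to sell the whole 7-meter piece uncut for 20.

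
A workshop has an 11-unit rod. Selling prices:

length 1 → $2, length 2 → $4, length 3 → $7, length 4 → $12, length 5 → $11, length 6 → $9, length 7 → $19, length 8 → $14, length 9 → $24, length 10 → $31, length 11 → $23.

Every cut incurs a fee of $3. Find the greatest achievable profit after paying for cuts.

30

Let r[k] be the best obtainable value from length k. For each k, try every first piece i and keep the best of price[i] + r[k−i] minus the 3 cut fee when i<k.
r[1] = 2
r[2] = 4
r[3] = 7
r[4] = 12
r[5] = 11  (first piece 1, then r[4]=12)
r[6] = 13  (first piece 2, then r[4]=12)
r[7] = 19
r[8] = 21  (first piece 4, then r[4]=12)
r[9] = 24
r[10] = 31
r[11] = 30  (first piece 1, then r[10]=31)
One optimal plan: pieces 10 + 1 (1 cut) → $33 − $3 = $30.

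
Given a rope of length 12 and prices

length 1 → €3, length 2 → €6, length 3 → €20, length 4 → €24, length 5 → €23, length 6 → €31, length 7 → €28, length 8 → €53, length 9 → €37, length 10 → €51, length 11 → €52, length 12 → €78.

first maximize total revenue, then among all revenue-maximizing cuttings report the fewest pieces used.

4

Consider every possible first cut. r[k] is the best of p[i]+r[k−i] over all sellable i≤k.
r[1] = 3
r[2] = 6  (first piece 1, then r[1]=3)
r[3] = 20
r[4] = 24
r[5] = 27  (first piece 1, then r[4]=24)
r[6] = 40  (first piece 3, then r[3]=20)
r[7] = 44  (first piece 3, then r[4]=24)
r[8] = 53
r[9] = 60  (first piece 3, then r[6]=40)
r[10] = 64  (first piece 3, then r[7]=44)
r[11] = 73  (first piece 3, then r[8]=53)
r[12] = 80  (first piece 3, then r[9]=60)
Maximum revenue is €80.
Now minimize piece count subject to staying optimal: for each k, pieces[k] = 1 + min over i with p[i]+r[k−i]=r[k] of pieces[k−i].
pieces[9] = 3
pieces[10] = 3
pieces[11] = 2
pieces[12] = 4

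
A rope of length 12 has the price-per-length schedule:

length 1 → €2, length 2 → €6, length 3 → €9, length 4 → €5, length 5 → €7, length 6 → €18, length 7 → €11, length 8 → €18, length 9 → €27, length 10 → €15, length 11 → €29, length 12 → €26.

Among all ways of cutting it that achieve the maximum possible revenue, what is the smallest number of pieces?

2

Build r[k] bottom-up: r[k] = max over allowed piece i of (p[i] + r[k−i]).
r[1] = 2
r[2] = 6
r[3] = 9
r[4] = 12  (first piece 2, then r[2]=6)
r[5] = 15  (first piece 2, then r[3]=9)
r[6] = 18  (first piece 2, then r[4]=12)
r[7] = 21  (first piece 2, then r[5]=15)
r[8] = 24  (first piece 2, then r[6]=18)
r[9] = 27  (first piece 2, then r[7]=21)
r[10] = 30  (first piece 2, then r[8]=24)
r[11] = 33  (first piece 2, then r[9]=27)
r[12] = 36  (first piece 2, then r[10]=30)
Maximum revenue is €36.
Now minimize piece count subject to staying optimal: for each k, pieces[k] = 1 + min over i with p[i]+r[k−i]=r[k] of pieces[k−i].
pieces[9] = 1
pieces[10] = 3
pieces[11] = 2
pieces[12] = 2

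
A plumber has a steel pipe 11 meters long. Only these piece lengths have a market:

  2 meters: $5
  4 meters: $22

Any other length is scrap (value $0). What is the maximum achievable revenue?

49

Build r[k] bottom-up: r[k] = max over allowed piece i of (p[i] + r[k−i]).
r[1] = 0
r[2] = 5
r[3] = 5
r[4] = max(5+5, 22+0) = 22
r[5] = max(5+5, 22+0) = 22
r[6] = max(5+22, 22+5) = 27
r[7] = max(5+22, 22+5) = 27
r[8] = max(5+27, 22+22) = 44
r[9] = max(5+27, 22+22) = 44
r[10] = max(5+44, 22+27) = 49
r[11] = max(5+44, 22+27) = 49
One optimal cutting: pieces 4 + 4 + 2 with 1 meter of scrap → $49.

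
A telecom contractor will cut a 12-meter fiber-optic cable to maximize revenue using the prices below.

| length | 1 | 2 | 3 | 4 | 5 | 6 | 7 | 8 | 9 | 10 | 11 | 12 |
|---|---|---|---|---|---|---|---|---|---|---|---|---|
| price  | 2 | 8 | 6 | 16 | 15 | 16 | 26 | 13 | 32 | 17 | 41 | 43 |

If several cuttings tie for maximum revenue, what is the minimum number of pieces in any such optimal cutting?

3

Let r[k] be the best obtainable value from length k. For each k, try every first piece i and keep the best of price[i] + r[k−i].
r[1] = 2
r[2] = max(2+2, 8+0) = 8
r[3] = max(2+8, 8+2, 6+0) = 10
r[4] = max(2+10, 8+8, 6+2, 16+0) = 16
r[5] = max(2+16, 8+10, 6+8, 16+2, 15+0) = 18
r[6] = max(2+18, 8+16, 6+10, 16+8, 15+2, 16+0) = 24
r[7] = max(2+24, 8+18, 6+16, …, 16+2, 26+0) = 26
r[8] = max(2+26, 8+24, 6+18, …, 26+2, 13+0) = 32
r[9] = max(2+32, 8+26, 6+24, …, 13+2, 32+0) = 34
r[10] = max(2+34, 8+32, 6+26, …, 32+2, 17+0) = 40
r[11] = max(2+40, 8+34, 6+32, …, 17+2, 41+0) = 42
r[12] = max(2+42, 8+40, 6+34, …, 41+2, 43+0) = 48
Maximum revenue is $48.
Now minimize piece count subject to staying optimal: for each k, pieces[k] = 1 + min over i with p[i]+r[k−i]=r[k] of pieces[k−i].
pieces[9] = 2
pieces[10] = 3
pieces[11] = 2
pieces[12] = 3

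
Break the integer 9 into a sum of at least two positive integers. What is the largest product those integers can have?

Let P[k] be the best product for length k (with at least one cut). For each first piece i, the rest contributes max(k−i, P[k−i]).
P[2] = 1×max(1,0) = 1×1 = 1
P[3] = max(1×2, 2×1) = 2
P[4] = max(1×3, 2×2, 3×1) = 4
P[5] = max(1×4, 2×3, 3×2, 4×1) = 6
P[6] = max(1×6, 2×4, 3×3, 4×2, 5×1) = 9
P[7] = max(1×9, 2×6, 3×4, 4×3, 5×2, 6×1) = 12
P[8] = max(1×12, 2×9, 3×6, …, 6×2, 7×1) = 18
P[9] = max(1×18, 2×12, 3×9, …, 7×2, 8×1) = 27
One optimal split: 3 + 3 + 3; product 3×3×3 = 27.

27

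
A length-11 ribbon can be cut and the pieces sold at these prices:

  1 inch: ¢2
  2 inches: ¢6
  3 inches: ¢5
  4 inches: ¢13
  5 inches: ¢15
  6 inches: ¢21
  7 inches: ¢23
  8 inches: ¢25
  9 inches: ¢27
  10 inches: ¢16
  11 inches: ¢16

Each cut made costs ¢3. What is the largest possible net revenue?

33

Let v[k] be the best obtainable value from length k. For each k, try every first piece i and keep the best of price[i] + v[k−i] minus the 3 cut fee when i<k.
v[1] = 2
v[2] = 6
v[3] = 5  (first piece 1, then v[2]=6)
v[4] = 13
v[5] = 15
v[6] = 21
v[7] = 23
v[8] = 25
v[9] = 27
v[10] = 31  (first piece 4, then v[6]=21)
v[11] = 33  (first piece 4, then v[7]=23)
One optimal plan: pieces 7 + 4 (1 cut) → ¢36 − ¢3 = ¢33.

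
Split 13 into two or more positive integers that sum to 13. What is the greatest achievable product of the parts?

Fill f[k] for k=2..13: at each k try every first piece i and multiply by the better of (k−i) uncut or f[k−i].
f[2] = 1×max(1,0) = 1×1 = 1
f[3] = 1×max(2,1) = 1×2 = 2
f[4] = 2×max(2,1) = 2×2 = 4
f[5] = 2×max(3,2) = 2×3 = 6
f[6] = 3×max(3,2) = 3×3 = 9
f[7] = 2×max(5,6) = 2×6 = 12
f[8] = 2×max(6,9) = 2×9 = 18
f[9] = 3×max(6,9) = 3×9 = 27
f[10] = 2×max(8,18) = 2×18 = 36
f[11] = 2×max(9,27) = 2×27 = 54
f[12] = 3×max(9,27) = 3×27 = 81
f[13] = 2×max(11,54) = 2×54 = 108
One optimal split: 3 + 3 + 3 + 2 + 2; product 3×3×3×2×2 = 108.

108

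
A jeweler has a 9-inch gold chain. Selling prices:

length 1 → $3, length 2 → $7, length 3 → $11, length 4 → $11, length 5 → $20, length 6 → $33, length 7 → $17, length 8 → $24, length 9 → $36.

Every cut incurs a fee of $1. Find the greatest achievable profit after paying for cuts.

Build net[k] bottom-up: net[k] = max over allowed piece i of (p[i] + net[k−i]) − 1 per cut.
net[1] = 3
net[2] = 7
net[3] = 11
net[4] = 13  (first piece 1, then net[3]=11)
net[5] = 20
net[6] = 33
net[7] = 35  (first piece 1, then net[6]=33)
net[8] = 39  (first piece 2, then net[6]=33)
net[9] = 43  (first piece 3, then net[6]=33)
One optimal plan: pieces 6 + 3 (1 cut) → $44 − $1 = $43.

43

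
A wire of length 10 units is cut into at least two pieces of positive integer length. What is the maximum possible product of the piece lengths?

Fill m[k] for k=2..10: at each k try every first piece i and multiply by the better of (k−i) uncut or m[k−i].
m[2] = 1·max(1,0) = 1·1 = 1
m[3] = 1·max(2,1) = 1·2 = 2
m[4] = 2·max(2,1) = 2·2 = 4
m[5] = 2·max(3,2) = 2·3 = 6
m[6] = 3·max(3,2) = 3·3 = 9
m[7] = 2·max(5,6) = 2·6 = 12
m[8] = 2·max(6,9) = 2·9 = 18
m[9] = 3·max(6,9) = 3·9 = 27
m[10] = 2·max(8,18) = 2·18 = 36
One optimal split: 3 + 3 + 2 + 2; product 3·3·2·2 = 36.

36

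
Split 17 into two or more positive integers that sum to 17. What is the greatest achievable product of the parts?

486

Fill m[k] for k=2..17: at each k try every first piece i and multiply by the better of (k−i) uncut or m[k−i].
m[2] = 1*max(1,0) = 1*1 = 1
m[3] = max(1*2, 2*1) = 2
m[4] = max(1*3, 2*2, 3*1) = 4
m[5] = max(1*4, 2*3, 3*2, 4*1) = 6
m[6] = max(1*6, 2*4, 3*3, 4*2, 5*1) = 9
m[7] = max(1*9, 2*6, 3*4, 4*3, 5*2, 6*1) = 12
m[8] = max(1*12, 2*9, 3*6, …, 6*2, 7*1) = 18
m[9] = max(1*18, 2*12, 3*9, …, 7*2, 8*1) = 27
m[10] = max(1*27, 2*18, 3*12, …, 8*2, 9*1) = 36
m[11] = max(1*36, 2*27, 3*18, …, 9*2, 10*1) = 54
m[12] = max(1*54, 2*36, 3*27, …, 10*2, 11*1) = 81
m[13] = max(1*81, 2*54, 3*36, …, 11*2, 12*1) = 108
m[14] = max(1*108, 2*81, 3*54, …, 12*2, 13*1) = 162
m[15] = max(1*162, 2*108, 3*81, …, 13*2, 14*1) = 243
m[16] = max(1*243, 2*162, 3*108, …, 14*2, 15*1) = 324
m[17] = max(1*324, 2*243, 3*162, …, 15*2, 16*1) = 486
One optimal split: 3 + 3 + 3 + 3 + 3 + 2; product 3*3*3*3*3*2 = 486.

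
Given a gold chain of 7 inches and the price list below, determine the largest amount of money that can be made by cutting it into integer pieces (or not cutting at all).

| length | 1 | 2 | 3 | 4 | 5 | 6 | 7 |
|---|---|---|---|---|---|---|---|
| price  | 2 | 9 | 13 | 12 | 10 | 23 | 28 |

Build v[k] bottom-up: v[k] = max over allowed piece i of (p[i] + v[k−i]).
v[1] = 2
v[2] = 9
v[3] = 13
v[4] = 18  (first piece 2, then v[2]=9)
v[5] = 22  (first piece 2, then v[3]=13)
v[6] = 27  (first piece 2, then v[4]=18)
v[7] = 31  (first piece 2, then v[5]=22)
One optimal cutting: 3 + 2 + 2 → $13 + $9 + $9 = $31.

31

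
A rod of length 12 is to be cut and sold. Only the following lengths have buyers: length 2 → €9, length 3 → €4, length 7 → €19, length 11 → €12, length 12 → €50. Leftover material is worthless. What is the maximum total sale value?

54

Build f[k] bottom-up: f[k] = max over allowed piece i of (p[i] + f[k−i]).
f[1] = 0
f[2] = 9
f[3] = max(9+0, 4+0) = 9
f[4] = max(9+9, 4+0) = 18
f[5] = max(9+9, 4+9) = 18
f[6] = max(9+18, 4+9) = 27
f[7] = max(9+18, 4+18, 19+0) = 27
f[8] = max(9+27, 4+18, 19+0) = 36
f[9] = max(9+27, 4+27, 19+9) = 36
f[10] = max(9+36, 4+27, 19+9) = 45
f[11] = max(9+36, 4+36, 19+18, 12+0) = 45
f[12] = max(9+45, 4+36, 19+18, 12+0, 50+0) = 54
One optimal cutting: 2 + 2 + 2 + 2 + 2 + 2 → €54.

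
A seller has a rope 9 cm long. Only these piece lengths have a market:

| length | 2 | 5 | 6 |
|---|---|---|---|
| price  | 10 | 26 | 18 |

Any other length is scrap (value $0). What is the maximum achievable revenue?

46

Build r[k] bottom-up: r[k] = max over allowed piece i of (p[i] + r[k−i]).
r[1] = 0
r[2] = 10
r[3] = 10
r[4] = 20  (first piece 2, then r[2]=10)
r[5] = max(10+10, 26+0) = 26
r[6] = max(10+20, 26+0, 18+0) = 30
r[7] = max(10+26, 26+10, 18+0) = 36
r[8] = max(10+30, 26+10, 18+10) = 40
r[9] = max(10+36, 26+20, 18+10) = 46
One optimal cutting: 5 + 2 + 2 → $46.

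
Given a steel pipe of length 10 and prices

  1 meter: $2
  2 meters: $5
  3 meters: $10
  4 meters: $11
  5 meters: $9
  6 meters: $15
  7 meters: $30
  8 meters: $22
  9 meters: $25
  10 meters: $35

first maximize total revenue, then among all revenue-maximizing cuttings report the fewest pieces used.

Consider every possible first cut. r[k] is the best of p[i]+r[k−i] over all sellable i≤k.
r[1] = 2
r[2] = max(2+2, 5+0) = 5
r[3] = max(2+5, 5+2, 10+0) = 10
r[4] = max(2+10, 5+5, 10+2, 11+0) = 12
r[5] = max(2+12, 5+10, 10+5, 11+2, 9+0) = 15
r[6] = max(2+15, 5+12, 10+10, 11+5, 9+2, 15+0) = 20
r[7] = max(2+20, 5+15, 10+12, …, 15+2, 30+0) = 30
r[8] = max(2+30, 5+20, 10+15, …, 30+2, 22+0) = 32
r[9] = max(2+32, 5+30, 10+20, …, 22+2, 25+0) = 35
r[10] = max(2+35, 5+32, 10+30, …, 25+2, 35+0) = 40
Maximum revenue is $40.
Now minimize piece count subject to staying optimal: for each k, pieces[k] = 1 + min over i with p[i]+r[k−i]=r[k] of pieces[k−i].
pieces[7] = 1
pieces[8] = 2
pieces[9] = 2
pieces[10] = 2

2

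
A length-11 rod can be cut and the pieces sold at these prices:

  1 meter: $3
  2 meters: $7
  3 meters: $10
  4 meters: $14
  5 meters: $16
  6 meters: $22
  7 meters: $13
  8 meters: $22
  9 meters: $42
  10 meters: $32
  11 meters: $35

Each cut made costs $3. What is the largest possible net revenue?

Consider every possible first cut. r[k] is the best of p[i]+r[k−i] over all sellable i≤k, charging 3 whenever i<k.
r[1] = 3
r[2] = max(3+3-3, 7+0) = 7
r[3] = max(3+7-3, 7+3-3, 10+0) = 10
r[4] = max(3+10-3, 7+7-3, 10+3-3, 14+0) = 14
r[5] = max(3+14-3, 7+10-3, 10+7-3, 14+3-3, 16+0) = 16
r[6] = max(3+16-3, 7+14-3, 10+10-3, 14+7-3, 16+3-3, 22+0) = 22
r[7] = max(3+22-3, 7+16-3, 10+14-3, …, 22+3-3, 13+0) = 22
r[8] = max(3+22-3, 7+22-3, 10+16-3, …, 13+3-3, 22+0) = 26
r[9] = max(3+26-3, 7+22-3, 10+22-3, …, 22+3-3, 42+0) = 42
r[10] = max(3+42-3, 7+26-3, 10+22-3, …, 42+3-3, 32+0) = 42
r[11] = max(3+42-3, 7+42-3, 10+26-3, …, 32+3-3, 35+0) = 46
One optimal plan: pieces 9 + 2 (1 cut) → $49 − $3 = $46.

46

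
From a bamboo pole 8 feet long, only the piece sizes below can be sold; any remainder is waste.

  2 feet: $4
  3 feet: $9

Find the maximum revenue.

Build best[k] bottom-up: best[k] = max over allowed piece i of (p[i] + best[k−i]).
best[1] = 0
best[2] = 4
best[3] = max(4+0, 9+0) = 9
best[4] = max(4+4, 9+0) = 9
best[5] = max(4+9, 9+4) = 13
best[6] = max(4+9, 9+9) = 18
best[7] = max(4+13, 9+9) = 18
best[8] = max(4+18, 9+13) = 22
One optimal cutting: 3 + 3 + 2 → $22.

22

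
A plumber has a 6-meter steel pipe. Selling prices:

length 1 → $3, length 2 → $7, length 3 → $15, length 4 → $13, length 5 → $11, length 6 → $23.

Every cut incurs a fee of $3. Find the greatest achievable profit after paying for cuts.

27

Build r[k] bottom-up: r[k] = max over allowed piece i of (p[i] + r[k−i]) − 3 per cut.
r[1] = 3
r[2] = max(3+3-3, 7+0) = 7
r[3] = max(3+7-3, 7+3-3, 15+0) = 15
r[4] = max(3+15-3, 7+7-3, 15+3-3, 13+0) = 15
r[5] = max(3+15-3, 7+15-3, 15+7-3, 13+3-3, 11+0) = 19
r[6] = max(3+19-3, 7+15-3, 15+15-3, 13+7-3, 11+3-3, 23+0) = 27
One optimal plan: pieces 3 + 3 (1 cut) → $30 − $3 = $27.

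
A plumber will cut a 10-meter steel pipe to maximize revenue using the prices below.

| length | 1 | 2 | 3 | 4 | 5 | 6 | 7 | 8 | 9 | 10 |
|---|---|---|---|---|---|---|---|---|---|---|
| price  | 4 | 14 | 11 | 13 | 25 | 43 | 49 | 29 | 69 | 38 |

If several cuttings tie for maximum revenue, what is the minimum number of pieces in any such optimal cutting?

Consider every possible first cut. r[k] is the best of p[i]+r[k−i] over all sellable i≤k.
r[1] = 4
r[2] = 14
r[3] = 18  (first piece 1, then r[2]=14)
r[4] = 28  (first piece 2, then r[2]=14)
r[5] = 32  (first piece 1, then r[4]=28)
r[6] = 43
r[7] = 49
r[8] = 57  (first piece 2, then r[6]=43)
r[9] = 69
r[10] = 73  (first piece 1, then r[9]=69)
Maximum revenue is $73.
Now minimize piece count subject to staying optimal: for each k, pieces[k] = 1 + min over i with p[i]+r[k−i]=r[k] of pieces[k−i].
pieces[7] = 1
pieces[8] = 2
pieces[9] = 1
pieces[10] = 2

2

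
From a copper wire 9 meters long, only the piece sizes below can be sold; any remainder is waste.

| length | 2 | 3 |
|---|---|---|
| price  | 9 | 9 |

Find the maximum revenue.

36

Let best[k] be the best obtainable value from length k. For each k, try every first piece i and keep the best of price[i] + best[k−i].
best[1] = 0
best[2] = 9
best[3] = max(9+0, 9+0) = 9
best[4] = max(9+9, 9+0) = 18
best[5] = max(9+9, 9+9) = 18
best[6] = max(9+18, 9+9) = 27
best[7] = max(9+18, 9+18) = 27
best[8] = max(9+27, 9+18) = 36
best[9] = max(9+27, 9+27) = 36
One optimal cutting: pieces 2 + 2 + 2 + 2 with 1 meter of scrap → €36.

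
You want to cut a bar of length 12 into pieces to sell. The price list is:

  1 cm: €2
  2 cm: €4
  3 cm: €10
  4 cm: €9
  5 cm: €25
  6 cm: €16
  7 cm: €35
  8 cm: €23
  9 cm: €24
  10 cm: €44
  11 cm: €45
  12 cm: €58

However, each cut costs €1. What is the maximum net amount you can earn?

Let r[k] be the best obtainable value from length k. For each k, try every first piece i and keep the best of price[i] + r[k−i] minus the 1 cut fee when i<k.
r[1] = 2
r[2] = max(2+2-1, 4+0) = 4
r[3] = max(2+4-1, 4+2-1, 10+0) = 10
r[4] = max(2+10-1, 4+4-1, 10+2-1, 9+0) = 11
r[5] = max(2+11-1, 4+10-1, 10+4-1, 9+2-1, 25+0) = 25
r[6] = max(2+25-1, 4+11-1, 10+10-1, 9+4-1, 25+2-1, 16+0) = 26
r[7] = max(2+26-1, 4+25-1, 10+11-1, …, 16+2-1, 35+0) = 35
r[8] = max(2+35-1, 4+26-1, 10+25-1, …, 35+2-1, 23+0) = 36
r[9] = max(2+36-1, 4+35-1, 10+26-1, …, 23+2-1, 24+0) = 38
r[10] = max(2+38-1, 4+36-1, 10+35-1, …, 24+2-1, 44+0) = 49
r[11] = max(2+49-1, 4+38-1, 10+36-1, …, 44+2-1, 45+0) = 50
r[12] = max(2+50-1, 4+49-1, 10+38-1, …, 45+2-1, 58+0) = 59
One optimal plan: pieces 7 + 5 (1 cut) → €60 − €1 = €59.

59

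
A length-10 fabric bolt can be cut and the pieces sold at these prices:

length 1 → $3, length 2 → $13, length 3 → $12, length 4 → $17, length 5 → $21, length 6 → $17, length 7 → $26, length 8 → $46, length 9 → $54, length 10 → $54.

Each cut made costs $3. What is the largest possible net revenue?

Consider every possible first cut. v[k] is the best of p[i]+v[k−i] over all sellable i≤k, charging 3 whenever i<k.
v[1] = 3
v[2] = max(3+3-3, 13+0) = 13
v[3] = max(3+13-3, 13+3-3, 12+0) = 13
v[4] = max(3+13-3, 13+13-3, 12+3-3, 17+0) = 23
v[5] = max(3+23-3, 13+13-3, 12+13-3, 17+3-3, 21+0) = 23
v[6] = max(3+23-3, 13+23-3, 12+13-3, 17+13-3, 21+3-3, 17+0) = 33
v[7] = max(3+33-3, 13+23-3, 12+23-3, …, 17+3-3, 26+0) = 33
v[8] = max(3+33-3, 13+33-3, 12+23-3, …, 26+3-3, 46+0) = 46
v[9] = max(3+46-3, 13+33-3, 12+33-3, …, 46+3-3, 54+0) = 54
v[10] = max(3+54-3, 13+46-3, 12+33-3, …, 54+3-3, 54+0) = 56
One optimal plan: pieces 8 + 2 (1 cut) → $59 − $3 = $56.

56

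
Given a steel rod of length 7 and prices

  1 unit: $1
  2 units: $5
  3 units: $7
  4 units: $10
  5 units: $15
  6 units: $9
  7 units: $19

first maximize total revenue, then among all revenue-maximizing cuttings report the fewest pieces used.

Let r[k] be the best obtainable value from length k. For each k, try every first piece i and keep the best of price[i] + r[k−i].
r[1] = 1
r[2] = 5
r[3] = 7
r[4] = 10  (first piece 2, then r[2]=5)
r[5] = 15
r[6] = 16  (first piece 1, then r[5]=15)
r[7] = 20  (first piece 2, then r[5]=15)
Maximum revenue is $20.
Now minimize piece count subject to staying optimal: for each k, pieces[k] = 1 + min over i with p[i]+r[k−i]=r[k] of pieces[k−i].
pieces[4] = 1
pieces[5] = 1
pieces[6] = 2
pieces[7] = 2

2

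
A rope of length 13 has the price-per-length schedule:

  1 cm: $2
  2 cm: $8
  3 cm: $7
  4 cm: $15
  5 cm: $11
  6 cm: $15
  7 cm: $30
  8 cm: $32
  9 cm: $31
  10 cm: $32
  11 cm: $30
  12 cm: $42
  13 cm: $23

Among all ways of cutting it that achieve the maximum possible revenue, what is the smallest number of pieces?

Consider every possible first cut. r[k] is the best of p[i]+r[k−i] over all sellable i≤k.
r[1] = 2
r[2] = 8
r[3] = 10  (first piece 1, then r[2]=8)
r[4] = 16  (first piece 2, then r[2]=8)
r[5] = 18  (first piece 1, then r[4]=16)
r[6] = 24  (first piece 2, then r[4]=16)
r[7] = 30
r[8] = 32  (first piece 1, then r[7]=30)
r[9] = 38  (first piece 2, then r[7]=30)
r[10] = 40  (first piece 1, then r[9]=38)
r[11] = 46  (first piece 2, then r[9]=38)
r[12] = 48  (first piece 1, then r[11]=46)
r[13] = 54  (first piece 2, then r[11]=46)
Maximum revenue is $54.
Now minimize piece count subject to staying optimal: for each k, pieces[k] = 1 + min over i with p[i]+r[k−i]=r[k] of pieces[k−i].
pieces[10] = 2
pieces[11] = 3
pieces[12] = 3
pieces[13] = 4

4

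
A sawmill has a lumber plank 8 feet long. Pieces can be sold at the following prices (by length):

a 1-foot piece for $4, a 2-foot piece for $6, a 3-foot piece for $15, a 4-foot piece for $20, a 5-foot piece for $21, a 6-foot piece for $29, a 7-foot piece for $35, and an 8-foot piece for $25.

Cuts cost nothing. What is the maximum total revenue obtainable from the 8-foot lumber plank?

40

Let r[k] be the best obtainable value from length k. For each k, try every first piece i and keep the best of price[i] + r[k−i].
r[1] = 4
r[2] = max(4+4, 6+0) = 8
r[3] = max(4+8, 6+4, 15+0) = 15
r[4] = max(4+15, 6+8, 15+4, 20+0) = 20
r[5] = max(4+20, 6+15, 15+8, 20+4, 21+0) = 24
r[6] = max(4+24, 6+20, 15+15, 20+8, 21+4, 29+0) = 30
r[7] = max(4+30, 6+24, 15+20, …, 29+4, 35+0) = 35
r[8] = max(4+35, 6+30, 15+24, …, 35+4, 25+0) = 40
One optimal cutting: 4 + 4 → $20 + $20 = $40.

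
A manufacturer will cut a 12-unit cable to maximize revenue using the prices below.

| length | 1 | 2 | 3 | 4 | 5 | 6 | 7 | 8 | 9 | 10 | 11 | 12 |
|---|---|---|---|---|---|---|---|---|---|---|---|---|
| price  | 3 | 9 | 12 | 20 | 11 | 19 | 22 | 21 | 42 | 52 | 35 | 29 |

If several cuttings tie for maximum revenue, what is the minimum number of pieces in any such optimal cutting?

Consider every possible first cut. r[k] is the best of p[i]+r[k−i] over all sellable i≤k.
r[1] = 3
r[2] = 9
r[3] = 12  (first piece 1, then r[2]=9)
r[4] = 20
r[5] = 23  (first piece 1, then r[4]=20)
r[6] = 29  (first piece 2, then r[4]=20)
r[7] = 32  (first piece 1, then r[6]=29)
r[8] = 40  (first piece 4, then r[4]=20)
r[9] = 43  (first piece 1, then r[8]=40)
r[10] = 52
r[11] = 55  (first piece 1, then r[10]=52)
r[12] = 61  (first piece 2, then r[10]=52)
Maximum revenue is €61.
Now minimize piece count subject to staying optimal: for each k, pieces[k] = 1 + min over i with p[i]+r[k−i]=r[k] of pieces[k−i].
pieces[9] = 3
pieces[10] = 1
pieces[11] = 2
pieces[12] = 2

2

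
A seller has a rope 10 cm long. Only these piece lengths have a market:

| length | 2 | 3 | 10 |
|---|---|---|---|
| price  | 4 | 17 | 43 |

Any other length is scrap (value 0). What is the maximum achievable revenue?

51

Consider every possible first cut. r[k] is the best of p[i]+r[k−i] over all sellable i≤k.
r[1] = 0
r[2] = 4
r[3] = max(4+0, 17+0) = 17
r[4] = max(4+4, 17+0) = 17
r[5] = max(4+17, 17+4) = 21
r[6] = max(4+17, 17+17) = 34
r[7] = max(4+21, 17+17) = 34
r[8] = max(4+34, 17+21) = 38
r[9] = max(4+34, 17+34) = 51
r[10] = max(4+38, 17+34, 43+0) = 51
One optimal cutting: pieces 3 + 3 + 3 with 1 cm of scrap → 51.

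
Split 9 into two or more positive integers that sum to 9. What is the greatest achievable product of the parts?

Fill m[k] for k=2..9: at each k try every first piece i and multiply by the better of (k−i) uncut or m[k−i].
m[2] = 1×max(1,0) = 1×1 = 1
m[3] = max(1×2, 2×1) = 2
m[4] = max(1×3, 2×2, 3×1) = 4
m[5] = max(1×4, 2×3, 3×2, 4×1) = 6
m[6] = max(1×6, 2×4, 3×3, 4×2, 5×1) = 9
m[7] = max(1×9, 2×6, 3×4, 4×3, 5×2, 6×1) = 12
m[8] = max(1×12, 2×9, 3×6, …, 6×2, 7×1) = 18
m[9] = max(1×18, 2×12, 3×9, …, 7×2, 8×1) = 27
One optimal split: 3 + 3 + 3; product 3×3×3 = 27.

27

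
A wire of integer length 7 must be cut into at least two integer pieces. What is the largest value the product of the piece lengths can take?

12

Fill prod[k] for k=2..7: at each k try every first piece i and multiply by the better of (k−i) uncut or prod[k−i].
prod[2] = 1*max(1,0) = 1*1 = 1
prod[3] = 1*max(2,1) = 1*2 = 2
prod[4] = 2*max(2,1) = 2*2 = 4
prod[5] = 2*max(3,2) = 2*3 = 6
prod[6] = 3*max(3,2) = 3*3 = 9
prod[7] = 2*max(5,6) = 2*6 = 12
One optimal split: 3 + 2 + 2; product 3*2*2 = 12.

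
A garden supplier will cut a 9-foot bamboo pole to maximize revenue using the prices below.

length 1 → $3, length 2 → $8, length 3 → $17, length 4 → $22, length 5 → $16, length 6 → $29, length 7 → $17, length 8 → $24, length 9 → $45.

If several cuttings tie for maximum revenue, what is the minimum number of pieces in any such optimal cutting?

3

Consider every possible first cut. r[k] is the best of p[i]+r[k−i] over all sellable i≤k.
r[1] = 3
r[2] = 8
r[3] = 17
r[4] = 22
r[5] = 25  (first piece 1, then r[4]=22)
r[6] = 34  (first piece 3, then r[3]=17)
r[7] = 39  (first piece 3, then r[4]=22)
r[8] = 44  (first piece 4, then r[4]=22)
r[9] = 51  (first piece 3, then r[6]=34)
Maximum revenue is $51.
Now minimize piece count subject to staying optimal: for each k, pieces[k] = 1 + min over i with p[i]+r[k−i]=r[k] of pieces[k−i].
pieces[6] = 2
pieces[7] = 2
pieces[8] = 2
pieces[9] = 3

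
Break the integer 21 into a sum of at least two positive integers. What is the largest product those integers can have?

Define prod[k] = max over 1≤i<k of i · max(k−i, prod[k−i]); the inner max lets the remainder stay uncut if that's better.
prod[2] = 1*max(1,0) = 1*1 = 1
prod[3] = max(1*2, 2*1) = 2
prod[4] = max(1*3, 2*2, 3*1) = 4
prod[5] = max(1*4, 2*3, 3*2, 4*1) = 6
prod[6] = max(1*6, 2*4, 3*3, 4*2, 5*1) = 9
prod[7] = max(1*9, 2*6, 3*4, 4*3, 5*2, 6*1) = 12
prod[8] = max(1*12, 2*9, 3*6, …, 6*2, 7*1) = 18
prod[9] = max(1*18, 2*12, 3*9, …, 7*2, 8*1) = 27
prod[10] = max(1*27, 2*18, 3*12, …, 8*2, 9*1) = 36
prod[11] = max(1*36, 2*27, 3*18, …, 9*2, 10*1) = 54
prod[12] = max(1*54, 2*36, 3*27, …, 10*2, 11*1) = 81
prod[13] = max(1*81, 2*54, 3*36, …, 11*2, 12*1) = 108
prod[14] = max(1*108, 2*81, 3*54, …, 12*2, 13*1) = 162
prod[15] = max(1*162, 2*108, 3*81, …, 13*2, 14*1) = 243
prod[16] = max(1*243, 2*162, 3*108, …, 14*2, 15*1) = 324
prod[17] = max(1*324, 2*243, 3*162, …, 15*2, 16*1) = 486
prod[18] = max(1*486, 2*324, 3*243, …, 16*2, 17*1) = 729
prod[19] = max(1*729, 2*486, 3*324, …, 17*2, 18*1) = 972
prod[20] = max(1*972, 2*729, 3*486, …, 18*2, 19*1) = 1458
prod[21] = max(1*1458, 2*972, 3*729, …, 19*2, 20*1) = 2187
One optimal split: 3 + 3 + 3 + 3 + 3 + 3 + 3; product 3*3*3*3*3*3*3 = 2187.

2187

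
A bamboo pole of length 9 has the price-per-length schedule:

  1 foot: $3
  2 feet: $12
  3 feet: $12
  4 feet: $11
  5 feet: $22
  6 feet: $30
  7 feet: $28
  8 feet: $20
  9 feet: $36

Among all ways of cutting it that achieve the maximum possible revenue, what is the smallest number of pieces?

Consider every possible first cut. r[k] is the best of p[i]+r[k−i] over all sellable i≤k.
r[1] = 3
r[2] = 12
r[3] = 15  (first piece 1, then r[2]=12)
r[4] = 24  (first piece 2, then r[2]=12)
r[5] = 27  (first piece 1, then r[4]=24)
r[6] = 36  (first piece 2, then r[4]=24)
r[7] = 39  (first piece 1, then r[6]=36)
r[8] = 48  (first piece 2, then r[6]=36)
r[9] = 51  (first piece 1, then r[8]=48)
Maximum revenue is $51.
Now minimize piece count subject to staying optimal: for each k, pieces[k] = 1 + min over i with p[i]+r[k−i]=r[k] of pieces[k−i].
pieces[6] = 3
pieces[7] = 4
pieces[8] = 4
pieces[9] = 5

5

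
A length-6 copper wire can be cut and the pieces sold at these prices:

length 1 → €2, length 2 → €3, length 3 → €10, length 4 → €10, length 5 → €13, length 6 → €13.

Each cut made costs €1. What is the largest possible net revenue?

Consider every possible first cut. r[k] is the best of p[i]+r[k−i] over all sellable i≤k, charging 1 whenever i<k.
r[1] = 2
r[2] = max(2+2-1, 3+0) = 3
r[3] = max(2+3-1, 3+2-1, 10+0) = 10
r[4] = max(2+10-1, 3+3-1, 10+2-1, 10+0) = 11
r[5] = max(2+11-1, 3+10-1, 10+3-1, 10+2-1, 13+0) = 13
r[6] = max(2+13-1, 3+11-1, 10+10-1, 10+3-1, 13+2-1, 13+0) = 19
One optimal plan: pieces 3 + 3 (1 cut) → €20 − €1 = €19.

19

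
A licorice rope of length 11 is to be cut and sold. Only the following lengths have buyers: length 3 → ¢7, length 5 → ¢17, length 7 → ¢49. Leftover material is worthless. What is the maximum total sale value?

Build r[k] bottom-up: r[k] = max over allowed piece i of (p[i] + r[k−i]).
r[1] = 0
r[2] = 0
r[3] = 7
r[4] = 7
r[5] = max(7+0, 17+0) = 17
r[6] = max(7+7, 17+0) = 17
r[7] = max(7+7, 17+0, 49+0) = 49
r[8] = max(7+17, 17+7, 49+0) = 49
r[9] = max(7+17, 17+7, 49+0) = 49
r[10] = max(7+49, 17+17, 49+7) = 56
r[11] = max(7+49, 17+17, 49+7) = 56
One optimal cutting: pieces 7 + 3 with 1 cm of scrap → ¢56.

56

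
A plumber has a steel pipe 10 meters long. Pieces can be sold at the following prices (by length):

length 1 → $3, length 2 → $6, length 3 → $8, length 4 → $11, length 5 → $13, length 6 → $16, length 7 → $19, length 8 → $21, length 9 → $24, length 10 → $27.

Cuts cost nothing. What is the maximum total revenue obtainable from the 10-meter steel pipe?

Consider every possible first cut. R[k] is the best of p[i]+R[k−i] over all sellable i≤k.
R[1] = 3
R[2] = max(3+3, 6+0) = 6
R[3] = max(3+6, 6+3, 8+0) = 9
R[4] = max(3+9, 6+6, 8+3, 11+0) = 12
R[5] = max(3+12, 6+9, 8+6, 11+3, 13+0) = 15
R[6] = max(3+15, 6+12, 8+9, 11+6, 13+3, 16+0) = 18
R[7] = max(3+18, 6+15, 8+12, …, 16+3, 19+0) = 21
R[8] = max(3+21, 6+18, 8+15, …, 19+3, 21+0) = 24
R[9] = max(3+24, 6+21, 8+18, …, 21+3, 24+0) = 27
R[10] = max(3+27, 6+24, 8+21, …, 24+3, 27+0) = 30
One optimal cutting: 1 + 1 + 1 + 1 + 1 + 1 + 1 + 1 + 1 + 1 → $3 + $3 + $3 + $3 + $3 + $3 + $3 + $3 + $3 + $3 = $30.

30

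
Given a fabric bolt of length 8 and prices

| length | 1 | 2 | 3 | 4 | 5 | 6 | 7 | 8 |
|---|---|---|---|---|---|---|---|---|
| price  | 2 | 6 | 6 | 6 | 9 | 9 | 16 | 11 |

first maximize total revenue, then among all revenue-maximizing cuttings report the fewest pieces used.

Build r[k] bottom-up: r[k] = max over allowed piece i of (p[i] + r[k−i]).
r[1] = 2
r[2] = max(2+2, 6+0) = 6
r[3] = max(2+6, 6+2, 6+0) = 8
r[4] = max(2+8, 6+6, 6+2, 6+0) = 12
r[5] = max(2+12, 6+8, 6+6, 6+2, 9+0) = 14
r[6] = max(2+14, 6+12, 6+8, 6+6, 9+2, 9+0) = 18
r[7] = max(2+18, 6+14, 6+12, …, 9+2, 16+0) = 20
r[8] = max(2+20, 6+18, 6+14, …, 16+2, 11+0) = 24
Maximum revenue is $24.
Now minimize piece count subject to staying optimal: for each k, pieces[k] = 1 + min over i with p[i]+r[k−i]=r[k] of pieces[k−i].
pieces[5] = 3
pieces[6] = 3
pieces[7] = 4
pieces[8] = 4

4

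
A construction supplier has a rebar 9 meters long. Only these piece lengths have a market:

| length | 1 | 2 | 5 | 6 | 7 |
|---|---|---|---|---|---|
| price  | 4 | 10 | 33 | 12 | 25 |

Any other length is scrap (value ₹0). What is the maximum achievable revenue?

Let f[k] be the best obtainable value from length k. For each k, try every first piece i and keep the best of price[i] + f[k−i].
f[1] = 4
f[2] = 10
f[3] = 14  (first piece 1, then f[2]=10)
f[4] = 20  (first piece 2, then f[2]=10)
f[5] = 33
f[6] = 37  (first piece 1, then f[5]=33)
f[7] = 43  (first piece 2, then f[5]=33)
f[8] = 47  (first piece 1, then f[7]=43)
f[9] = 53  (first piece 2, then f[7]=43)
One optimal cutting: 5 + 2 + 2 → ₹53.

53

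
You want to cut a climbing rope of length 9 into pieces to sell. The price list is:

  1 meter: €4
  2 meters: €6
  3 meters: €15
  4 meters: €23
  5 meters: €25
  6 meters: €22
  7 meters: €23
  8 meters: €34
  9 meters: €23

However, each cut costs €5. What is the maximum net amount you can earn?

43

Let net[k] be the best obtainable value from length k. For each k, try every first piece i and keep the best of price[i] + net[k−i] minus the 5 cut fee when i<k.
net[1] = 4
net[2] = max(4+4-5, 6+0) = 6
net[3] = max(4+6-5, 6+4-5, 15+0) = 15
net[4] = max(4+15-5, 6+6-5, 15+4-5, 23+0) = 23
net[5] = max(4+23-5, 6+15-5, 15+6-5, 23+4-5, 25+0) = 25
net[6] = max(4+25-5, 6+23-5, 15+15-5, 23+6-5, 25+4-5, 22+0) = 25
net[7] = max(4+25-5, 6+25-5, 15+23-5, …, 22+4-5, 23+0) = 33
net[8] = max(4+33-5, 6+25-5, 15+25-5, …, 23+4-5, 34+0) = 41
net[9] = max(4+41-5, 6+33-5, 15+25-5, …, 34+4-5, 23+0) = 43
One optimal plan: pieces 5 + 4 (1 cut) → €48 − €5 = €43.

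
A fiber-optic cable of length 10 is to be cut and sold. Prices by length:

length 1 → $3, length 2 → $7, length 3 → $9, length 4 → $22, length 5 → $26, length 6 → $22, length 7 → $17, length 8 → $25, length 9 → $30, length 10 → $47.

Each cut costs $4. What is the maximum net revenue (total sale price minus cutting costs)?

Build net[k] bottom-up: net[k] = max over allowed piece i of (p[i] + net[k−i]) − 4 per cut.
net[1] = 3
net[2] = 7
net[3] = 9
net[4] = 22
net[5] = 26
net[6] = 25  (first piece 1, then net[5]=26)
net[7] = 29  (first piece 2, then net[5]=26)
net[8] = 40  (first piece 4, then net[4]=22)
net[9] = 44  (first piece 4, then net[5]=26)
net[10] = 48  (first piece 5, then net[5]=26)
One optimal plan: pieces 5 + 5 (1 cut) → $52 − $4 = $48.

48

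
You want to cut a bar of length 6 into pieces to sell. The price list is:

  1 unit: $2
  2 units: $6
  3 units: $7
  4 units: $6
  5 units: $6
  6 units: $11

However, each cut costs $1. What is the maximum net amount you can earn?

16

Consider every possible first cut. v[k] is the best of p[i]+v[k−i] over all sellable i≤k, charging 1 whenever i<k.
v[1] = 2
v[2] = 6
v[3] = 7  (first piece 1, then v[2]=6)
v[4] = 11  (first piece 2, then v[2]=6)
v[5] = 12  (first piece 1, then v[4]=11)
v[6] = 16  (first piece 2, then v[4]=11)
One optimal plan: pieces 2 + 2 + 2 (2 cuts) → $18 − $2 = $16.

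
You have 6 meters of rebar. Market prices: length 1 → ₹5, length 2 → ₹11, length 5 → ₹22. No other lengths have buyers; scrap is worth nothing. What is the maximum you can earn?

33

Let best[k] be the best obtainable value from length k. For each k, try every first piece i and keep the best of price[i] + best[k−i].
best[1] = 5
best[2] = 11
best[3] = 16  (first piece 1, then best[2]=11)
best[4] = 22  (first piece 2, then best[2]=11)
best[5] = 27  (first piece 1, then best[4]=22)
best[6] = 33  (first piece 2, then best[4]=22)
One optimal cutting: 2 + 2 + 2 → ₹33.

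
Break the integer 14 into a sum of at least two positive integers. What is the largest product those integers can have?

162

Fill P[k] for k=2..14: at each k try every first piece i and multiply by the better of (k−i) uncut or P[k−i].
P[2] = 1*max(1,0) = 1*1 = 1
P[3] = 1*max(2,1) = 1*2 = 2
P[4] = 2*max(2,1) = 2*2 = 4
P[5] = 2*max(3,2) = 2*3 = 6
P[6] = 3*max(3,2) = 3*3 = 9
P[7] = 2*max(5,6) = 2*6 = 12
P[8] = 2*max(6,9) = 2*9 = 18
P[9] = 3*max(6,9) = 3*9 = 27
P[10] = 2*max(8,18) = 2*18 = 36
P[11] = 2*max(9,27) = 2*27 = 54
P[12] = 3*max(9,27) = 3*27 = 81
P[13] = 2*max(11,54) = 2*54 = 108
P[14] = 2*max(12,81) = 2*81 = 162
One optimal split: 3 + 3 + 3 + 3 + 2; product 3*3*3*3*2 = 162.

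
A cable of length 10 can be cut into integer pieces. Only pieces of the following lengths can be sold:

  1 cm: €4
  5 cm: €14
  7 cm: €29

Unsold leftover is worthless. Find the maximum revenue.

41

Build r[k] bottom-up: r[k] = max over allowed piece i of (p[i] + r[k−i]).
r[1] = 4
r[2] = 8  (first piece 1, then r[1]=4)
r[3] = 12  (first piece 1, then r[2]=8)
r[4] = 16  (first piece 1, then r[3]=12)
r[5] = 20  (first piece 1, then r[4]=16)
r[6] = 24  (first piece 1, then r[5]=20)
r[7] = 29
r[8] = 33  (first piece 1, then r[7]=29)
r[9] = 37  (first piece 1, then r[8]=33)
r[10] = 41  (first piece 1, then r[9]=37)
One optimal cutting: 7 + 1 + 1 + 1 → €41.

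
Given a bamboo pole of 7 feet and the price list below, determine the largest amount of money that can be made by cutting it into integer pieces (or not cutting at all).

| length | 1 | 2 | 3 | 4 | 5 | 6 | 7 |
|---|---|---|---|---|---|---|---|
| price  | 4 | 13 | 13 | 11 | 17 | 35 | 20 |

43

Build v[k] bottom-up: v[k] = max over allowed piece i of (p[i] + v[k−i]).
v[1] = 4
v[2] = max(4+4, 13+0) = 13
v[3] = max(4+13, 13+4, 13+0) = 17
v[4] = max(4+17, 13+13, 13+4, 11+0) = 26
v[5] = max(4+26, 13+17, 13+13, 11+4, 17+0) = 30
v[6] = max(4+30, 13+26, 13+17, 11+13, 17+4, 35+0) = 39
v[7] = max(4+39, 13+30, 13+26, …, 35+4, 20+0) = 43
One optimal cutting: 2 + 2 + 2 + 1 → $13 + $13 + $13 + $4 = $43.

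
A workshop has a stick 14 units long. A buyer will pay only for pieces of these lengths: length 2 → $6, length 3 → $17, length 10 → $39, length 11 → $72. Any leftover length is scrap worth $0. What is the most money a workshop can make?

89

Let r[k] be the best obtainable value from length k. For each k, try every first piece i and keep the best of price[i] + r[k−i].
r[1] = 0
r[2] = 6
r[3] = max(6+0, 17+0) = 17
r[4] = max(6+6, 17+0) = 17
r[5] = max(6+17, 17+6) = 23
r[6] = max(6+17, 17+17) = 34
r[7] = max(6+23, 17+17) = 34
r[8] = max(6+34, 17+23) = 40
r[9] = max(6+34, 17+34) = 51
r[10] = max(6+40, 17+34, 39+0) = 51
r[11] = max(6+51, 17+40, 39+0, 72+0) = 72
r[12] = max(6+51, 17+51, 39+6, 72+0) = 72
r[13] = max(6+72, 17+51, 39+17, 72+6) = 78
r[14] = max(6+72, 17+72, 39+17, 72+17) = 89
One optimal cutting: 11 + 3 → $89.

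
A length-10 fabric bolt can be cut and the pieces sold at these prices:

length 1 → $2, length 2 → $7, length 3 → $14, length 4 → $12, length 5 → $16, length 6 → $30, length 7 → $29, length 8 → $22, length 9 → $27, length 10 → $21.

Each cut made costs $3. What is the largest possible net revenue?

40

Build net[k] bottom-up: net[k] = max over allowed piece i of (p[i] + net[k−i]) − 3 per cut.
net[1] = 2
net[2] = max(2+2-3, 7+0) = 7
net[3] = max(2+7-3, 7+2-3, 14+0) = 14
net[4] = max(2+14-3, 7+7-3, 14+2-3, 12+0) = 13
net[5] = max(2+13-3, 7+14-3, 14+7-3, 12+2-3, 16+0) = 18
net[6] = max(2+18-3, 7+13-3, 14+14-3, 12+7-3, 16+2-3, 30+0) = 30
net[7] = max(2+30-3, 7+18-3, 14+13-3, …, 30+2-3, 29+0) = 29
net[8] = max(2+29-3, 7+30-3, 14+18-3, …, 29+2-3, 22+0) = 34
net[9] = max(2+34-3, 7+29-3, 14+30-3, …, 22+2-3, 27+0) = 41
net[10] = max(2+41-3, 7+34-3, 14+29-3, …, 27+2-3, 21+0) = 40
One optimal plan: pieces 6 + 3 + 1 (2 cuts) → $46 − $6 = $40.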